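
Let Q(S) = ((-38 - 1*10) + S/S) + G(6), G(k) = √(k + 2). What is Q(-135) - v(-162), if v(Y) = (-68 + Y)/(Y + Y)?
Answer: -7729/162 + 2*√2 ≈ -44.881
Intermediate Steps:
G(k) = √(2 + k)
v(Y) = (-68 + Y)/(2*Y) (v(Y) = (-68 + Y)/((2*Y)) = (-68 + Y)*(1/(2*Y)) = (-68 + Y)/(2*Y))
Q(S) = -47 + 2*√2 (Q(S) = ((-38 - 1*10) + S/S) + √(2 + 6) = ((-38 - 10) + 1) + √8 = (-48 + 1) + 2*√2 = -47 + 2*√2)
Q(-135) - v(-162) = (-47 + 2*√2) - (-68 - 162)/(2*(-162)) = (-47 + 2*√2) - (-1)*(-230)/(2*162) = (-47 + 2*√2) - 1*115/162 = (-47 + 2*√2) - 115/162 = -7729/162 + 2*√2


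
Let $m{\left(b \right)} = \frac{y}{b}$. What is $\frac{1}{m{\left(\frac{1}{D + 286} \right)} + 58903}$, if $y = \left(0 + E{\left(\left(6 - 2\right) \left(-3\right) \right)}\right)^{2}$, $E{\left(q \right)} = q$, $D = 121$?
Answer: $\frac{1}{117511} \approx 8.5098 \cdot 10^{-6}$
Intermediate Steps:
$y = 144$ ($y = \left(0 + \left(6 - 2\right) \left(-3\right)\right)^{2} = \left(0 + 4 \left(-3\right)\right)^{2} = \left(0 - 12\right)^{2} = \left(-12\right)^{2} = 144$)
$m{\left(b \right)} = \frac{144}{b}$
$\frac{1}{m{\left(\frac{1}{D + 286} \right)} + 58903} = \frac{1}{\frac{144}{\frac{1}{121 + 286}} + 58903} = \frac{1}{\frac{144}{\frac{1}{407}} + 58903} = \frac{1}{144 \frac{1}{\frac{1}{407}} + 58903} = \frac{1}{144 \cdot 407 + 58903} = \frac{1}{58608 + 58903} = \frac{1}{117511}$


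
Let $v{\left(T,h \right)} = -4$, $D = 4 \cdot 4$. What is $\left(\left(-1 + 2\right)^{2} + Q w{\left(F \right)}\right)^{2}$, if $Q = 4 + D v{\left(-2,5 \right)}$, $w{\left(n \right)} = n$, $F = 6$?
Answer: $128881$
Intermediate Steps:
$D = 16$
$Q = -60$ ($Q = 4 + 16 \left(-4\right) = 4 - 64 = -60$)
$\left(\left(-1 + 2\right)^{2} + Q w{\left(F \right)}\right)^{2} = \left(\left(-1 + 2\right)^{2} - 360\right)^{2} = \left(1^{2} - 360\right)^{2} = \left(1 - 360\right)^{2} = \left(-359\right)^{2} = 128881$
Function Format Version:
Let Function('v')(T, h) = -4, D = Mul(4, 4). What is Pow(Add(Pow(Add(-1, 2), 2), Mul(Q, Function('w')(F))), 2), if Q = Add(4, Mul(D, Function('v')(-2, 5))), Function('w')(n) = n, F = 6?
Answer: 128881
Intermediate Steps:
D = 16
Q = -60 (Q = Add(4, Mul(16, -4)) = Add(4, -64) = -60)
Pow(Add(Pow(Add(-1, 2), 2), Mul(Q, Function('w')(F))), 2) = Pow(Add(Pow(Add(-1, 2), 2), Mul(-60, 6)), 2) = Pow(Add(Pow(1, 2), -360), 2) = Pow(Add(1, -360), 2) = Pow(-359, 2) = 128881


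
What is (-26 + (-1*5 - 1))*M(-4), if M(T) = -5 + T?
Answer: 288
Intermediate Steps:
(-26 + (-1*5 - 1))*M(-4) = (-26 + (-1*5 - 1))*(-5 - 4) = (-26 + (-5 - 1))*(-9) = (-26 - 6)*(-9) = -32*(-9) = 288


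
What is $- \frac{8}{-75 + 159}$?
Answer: $- \frac{2}{21} \approx -0.095238$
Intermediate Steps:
$- \frac{8}{-75 + 159} = - \frac{8}{84} = \left(-8\right) \frac{1}{84} = - \frac{2}{21}$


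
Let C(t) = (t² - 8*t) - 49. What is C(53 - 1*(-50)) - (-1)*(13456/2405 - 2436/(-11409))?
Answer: 89100675268/9146215 ≈ 9741.8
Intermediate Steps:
C(t) = -49 + t² - 8*t
C(53 - 1*(-50)) - (-1)*(13456/2405 - 2436/(-11409)) = (-49 + (53 - 1*(-50))² - 8*(53 - 1*(-50))) - (-1)*(13456/2405 - 2436/(-11409)) = (-49 + (53 + 50)² - 8*(53 + 50)) - (-1)*(13456*(1/2405) - 2436*(-1/11409)) = (-49 + 103² - 8*103) - (-1)*(13456/2405 + 812/3803) = (-49 + 10609 - 824) - (-1)*53126028/9146215 = 9736 - 1*(-53126028/9146215) = 9736 + 53126028/9146215 = 89100675268/9146215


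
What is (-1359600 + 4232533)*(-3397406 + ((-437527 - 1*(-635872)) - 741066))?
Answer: -11319720882491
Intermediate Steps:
(-1359600 + 4232533)*(-3397406 + ((-437527 - 1*(-635872)) - 741066)) = 2872933*(-3397406 + ((-437527 + 635872) - 741066)) = 2872933*(-3397406 + (198345 - 741066)) = 2872933*(-3397406 - 542721) = 2872933*(-3940127) = -11319720882491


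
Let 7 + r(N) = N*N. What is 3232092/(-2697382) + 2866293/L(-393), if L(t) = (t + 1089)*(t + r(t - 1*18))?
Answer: -61893762417291/52729599394552 ≈ -1.1738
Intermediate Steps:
r(N) = -7 + N**2 (r(N) = -7 + N*N = -7 + N**2)
L(t) = (1089 + t)*(-7 + t + (-18 + t)**2) (L(t) = (t + 1089)*(t + (-7 + (t - 1*18)**2)) = (1089 + t)*(t + (-7 + (t - 18)**2)) = (1089 + t)*(t + (-7 + (-18 + t)**2)) = (1089 + t)*(-7 + t + (-18 + t)**2))
3232092/(-2697382) + 2866293/L(-393) = 3232092/(-2697382) + 2866293/(345213 + (-393)**3 - 37798*(-393) + 1054*(-393)**2) = 3232092*(-1/2697382) + 2866293/(345213 - 60698457 + 14854614 + 1054*154449) = -1616046/1348691 + 2866293/(345213 - 60698457 + 14854614 + 162789246) = -1616046/1348691 + 2866293/117290616 = -1616046/1348691 + 2866293*(1/117290616) = -1616046/1348691 + 955431/39096872 = -61893762417291/52729599394552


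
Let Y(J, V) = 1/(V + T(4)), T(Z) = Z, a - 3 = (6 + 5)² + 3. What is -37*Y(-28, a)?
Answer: -37/131 ≈ -0.28244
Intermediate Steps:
a = 127 (a = 3 + ((6 + 5)² + 3) = 3 + (11² + 3) = 3 + (121 + 3) = 3 + 124 = 127)
Y(J, V) = 1/(4 + V) (Y(J, V) = 1/(V + 4) = 1/(4 + V))
-37*Y(-28, a) = -37/(4 + 127) = -37/131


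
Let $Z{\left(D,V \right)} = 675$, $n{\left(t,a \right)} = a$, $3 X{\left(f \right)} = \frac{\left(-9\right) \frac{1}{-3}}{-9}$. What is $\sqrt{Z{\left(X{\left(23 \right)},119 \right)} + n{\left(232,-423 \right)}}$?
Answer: $6 \sqrt{7} \approx 15.875$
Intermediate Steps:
$X{\left(f \right)} = - \frac{1}{9}$ ($X{\left(f \right)} = \frac{- \frac{9}{-3} \frac{1}{-9}}{3} = \frac{\left(-9\right) \left(- \frac{1}{3}\right) \left(- \frac{1}{9}\right)}{3} = \frac{3 \left(- \frac{1}{9}\right)}{3} = \frac{1}{3} \left(- \frac{1}{3}\right) = - \frac{1}{9}$)
$\sqrt{Z{\left(X{\left(23 \right)},119 \right)} + n{\left(232,-423 \right)}} = \sqrt{675 - 423} = \sqrt{252} = 6 \sqrt{7}$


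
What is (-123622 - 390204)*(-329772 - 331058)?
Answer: 339551635580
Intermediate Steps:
(-123622 - 390204)*(-329772 - 331058) = -513826*(-660830) = 339551635580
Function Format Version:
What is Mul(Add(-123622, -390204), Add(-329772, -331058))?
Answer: 339551635580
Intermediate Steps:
Mul(Add(-123622, -390204), Add(-329772, -331058)) = Mul(-513826, -660830) = 339551635580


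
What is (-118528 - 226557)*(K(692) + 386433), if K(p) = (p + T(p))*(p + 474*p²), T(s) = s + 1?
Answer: -108484637929123105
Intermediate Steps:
T(s) = 1 + s
K(p) = (1 + 2*p)*(p + 474*p²) (K(p) = (p + (1 + p))*(p + 474*p²) = (1 + 2*p)*(p + 474*p²))
(-118528 - 226557)*(K(692) + 386433) = (-118528 - 226557)*(692*(1 + 476*692 + 948*692²) + 386433) = -345085*(692*(1 + 329392 + 948*478864) + 386433) = -345085*(692*(1 + 329392 + 453963072) + 386433) = -345085*(692*454292465 + 386433) = -345085*(314370385780 + 386433) = -345085*314370772213 = -108484637929123105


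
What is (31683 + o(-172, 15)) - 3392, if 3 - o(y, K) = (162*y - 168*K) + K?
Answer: 58663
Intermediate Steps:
o(y, K) = 3 - 162*y + 167*K (o(y, K) = 3 - ((162*y - 168*K) + K) = 3 - ((-168*K + 162*y) + K) = 3 - (-167*K + 162*y) = 3 + (-162*y + 167*K) = 3 - 162*y + 167*K)
(31683 + o(-172, 15)) - 3392 = (31683 + (3 - 162*(-172) + 167*15)) - 3392 = (31683 + (3 + 27864 + 2505)) - 3392 = (31683 + 30372) - 3392 = 62055 - 3392 = 58663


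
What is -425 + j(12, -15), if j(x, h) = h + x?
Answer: -428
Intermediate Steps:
-425 + j(12, -15) = -425 + (-15 + 12) = -425 - 3 = -428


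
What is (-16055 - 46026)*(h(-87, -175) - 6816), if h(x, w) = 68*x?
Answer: 790415292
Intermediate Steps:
(-16055 - 46026)*(h(-87, -175) - 6816) = (-16055 - 46026)*(68*(-87) - 6816) = -62081*(-5916 - 6816) = -62081*(-12732) = 790415292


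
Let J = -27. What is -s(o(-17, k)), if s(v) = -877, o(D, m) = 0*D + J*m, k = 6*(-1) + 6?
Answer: 877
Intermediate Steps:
k = 0 (k = -6 + 6 = 0)
o(D, m) = -27*m (o(D, m) = 0*D - 27*m = 0 - 27*m = -27*m)
-s(o(-17, k)) = -1*(-877) = 877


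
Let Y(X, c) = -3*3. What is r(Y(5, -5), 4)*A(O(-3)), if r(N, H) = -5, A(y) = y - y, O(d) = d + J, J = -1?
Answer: 0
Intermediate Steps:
O(d) = -1 + d (O(d) = d - 1 = -1 + d)
A(y) = 0
Y(X, c) = -9
r(Y(5, -5), 4)*A(O(-3)) = -5*0 = 0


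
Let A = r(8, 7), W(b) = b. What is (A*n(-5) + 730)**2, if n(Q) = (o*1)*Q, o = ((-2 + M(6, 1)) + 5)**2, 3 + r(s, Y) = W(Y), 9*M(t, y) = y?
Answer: 1887902500/6561 ≈ 2.8775e+5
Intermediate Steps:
M(t, y) = y/9
r(s, Y) = -3 + Y
o = 784/81 (o = ((-2 + (1/9)*1) + 5)**2 = ((-2 + 1/9) + 5)**2 = (-17/9 + 5)**2 = (28/9)**2 = 784/81 ≈ 9.6790)
n(Q) = 784*Q/81 (n(Q) = ((784/81)*1)*Q = 784*Q/81)
A = 4 (A = -3 + 7 = 4)
(A*n(-5) + 730)**2 = (4*((784/81)*(-5)) + 730)**2 = (4*(-3920/81) + 730)**2 = (-15680/81 + 730)**2 = (43450/81)**2 = 1887902500/6561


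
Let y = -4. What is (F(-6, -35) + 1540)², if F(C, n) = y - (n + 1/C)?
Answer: 88868329/36 ≈ 2.4686e+6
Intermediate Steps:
F(C, n) = -4 - n - 1/C (F(C, n) = -4 - (n + 1/C) = -4 + (-n - 1/C) = -4 - n - 1/C)
(F(-6, -35) + 1540)² = ((-4 - 1*(-35) - 1/(-6)) + 1540)² = ((-4 + 35 - 1*(-⅙)) + 1540)² = ((-4 + 35 + ⅙) + 1540)² = (187/6 + 1540)² = (9427/6)² = 88868329/36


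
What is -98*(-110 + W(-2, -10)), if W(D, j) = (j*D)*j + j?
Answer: 31360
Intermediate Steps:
W(D, j) = j + D*j² (W(D, j) = (D*j)*j + j = D*j² + j = j + D*j²)
-98*(-110 + W(-2, -10)) = -98*(-110 - 10*(1 - 2*(-10))) = -98*(-110 - 10*(1 + 20)) = -98*(-110 - 10*21) = -98*(-110 - 210) = -98*(-320) = 31360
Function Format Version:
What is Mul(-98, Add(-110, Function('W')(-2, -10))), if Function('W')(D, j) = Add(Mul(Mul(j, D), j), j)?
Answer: 31360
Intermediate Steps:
Function('W')(D, j) = Add(j, Mul(D, Pow(j, 2))) (Function('W')(D, j) = Add(Mul(Mul(D, j), j), j) = Add(Mul(D, Pow(j, 2)), j) = Add(j, Mul(D, Pow(j, 2))))
Mul(-98, Add(-110, Function('W')(-2, -10))) = Mul(-98, Add(-110, Mul(-10, Add(1, Mul(-2, -10))))) = Mul(-98, Add(-110, Mul(-10, Add(1, 20)))) = Mul(-98, Add(-110, Mul(-10, 21))) = Mul(-98, Add(-110, -210)) = Mul(-98, -320) = 31360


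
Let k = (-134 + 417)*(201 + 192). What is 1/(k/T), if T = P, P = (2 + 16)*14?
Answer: 84/37073 ≈ 0.0022658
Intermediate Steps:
P = 252 (P = 18*14 = 252)
k = 111219 (k = 283*393 = 111219)
T = 252
1/(k/T) = 1/(111219/252) = 1/(111219*(1/252)) = 1/(37073/84) = 84/37073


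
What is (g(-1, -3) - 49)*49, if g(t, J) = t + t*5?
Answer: -2695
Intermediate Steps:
g(t, J) = 6*t (g(t, J) = t + 5*t = 6*t)
(g(-1, -3) - 49)*49 = (6*(-1) - 49)*49 = (-6 - 49)*49 = -55*49 = -2695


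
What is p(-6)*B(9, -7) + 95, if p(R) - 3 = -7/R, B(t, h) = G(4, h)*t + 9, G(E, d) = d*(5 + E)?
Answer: -2230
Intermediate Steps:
B(t, h) = 9 + 9*h*t (B(t, h) = (h*(5 + 4))*t + 9 = (h*9)*t + 9 = (9*h)*t + 9 = 9*h*t + 9 = 9 + 9*h*t)
p(R) = 3 - 7/R
p(-6)*B(9, -7) + 95 = (3 - 7/(-6))*(9 + 9*(-7)*9) + 95 = (3 - 7*(-⅙))*(9 - 567) + 95 = (3 + 7/6)*(-558) + 95 = (25/6)*(-558) + 95 = -2325 + 95 = -2230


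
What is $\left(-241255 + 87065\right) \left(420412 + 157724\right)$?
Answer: $-89142789840$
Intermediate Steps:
$\left(-241255 + 87065\right) \left(420412 + 157724\right) = \left(-154190\right) 578136 = -89142789840$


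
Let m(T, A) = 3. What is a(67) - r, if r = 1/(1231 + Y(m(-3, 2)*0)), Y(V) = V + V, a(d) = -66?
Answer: -81247/1231 ≈ -66.001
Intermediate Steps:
Y(V) = 2*V
r = 1/1231 (r = 1/(1231 + 2*(3*0)) = 1/(1231 + 2*0) = 1/(1231 + 0) = 1/1231 ≈ 0.00081235)
a(67) - r = -66 - 1*1/1231 = -66 - 1/1231 = -81247/1231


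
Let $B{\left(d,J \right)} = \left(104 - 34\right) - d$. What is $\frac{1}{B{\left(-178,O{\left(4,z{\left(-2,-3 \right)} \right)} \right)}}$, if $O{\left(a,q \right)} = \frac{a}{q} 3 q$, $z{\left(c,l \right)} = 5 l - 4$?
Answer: $\frac{1}{248} \approx 0.0040323$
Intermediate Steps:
$z{\left(c,l \right)} = -4 + 5 l$
$O{\left(a,q \right)} = 3 a$ ($O{\left(a,q \right)} = \frac{3 a}{q} q = 3 a$)
$B{\left(d,J \right)} = 70 - d$
$\frac{1}{B{\left(-178,O{\left(4,z{\left(-2,-3 \right)} \right)} \right)}} = \frac{1}{70 - -178} = \frac{1}{70 + 178} = \frac{1}{248}$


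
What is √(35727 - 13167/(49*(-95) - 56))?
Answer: 2*√4045765074/673 ≈ 189.02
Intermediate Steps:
√(35727 - 13167/(49*(-95) - 56)) = √(35727 - 13167/(-4655 - 56)) = √(35727 - 13167/(-4711)) = √(35727 - 13167*(-1/4711)) = √(35727 + 1881/673) = √(24046152/673) = 2*√4045765074/673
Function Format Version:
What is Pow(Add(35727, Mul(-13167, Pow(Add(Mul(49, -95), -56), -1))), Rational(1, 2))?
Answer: Mul(Rational(2, 673), Pow(4045765074, Rational(1, 2))) ≈ 189.02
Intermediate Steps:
Pow(Add(35727, Mul(-13167, Pow(Add(Mul(49, -95), -56), -1))), Rational(1, 2)) = Pow(Add(35727, Mul(-13167, Pow(Add(-4655, -56), -1))), Rational(1, 2)) = Pow(Add(35727, Mul(-13167, Pow(-4711, -1))), Rational(1, 2)) = Pow(Add(35727, Mul(-13167, Rational(-1, 4711))), Rational(1, 2)) = Pow(Add(35727, Rational(1881, 673)), Rational(1, 2)) = Pow(Rational(24046152, 673), Rational(1, 2)) = Mul(Rational(2, 673), Pow(4045765074, Rational(1, 2)))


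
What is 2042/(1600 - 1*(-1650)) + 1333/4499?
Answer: 6759604/7310875 ≈ 0.92460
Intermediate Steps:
2042/(1600 - 1*(-1650)) + 1333/4499 = 2042/(1600 + 1650) + 1333*(1/4499) = 2042/3250 + 1333/4499 = 2042*(1/3250) + 1333/4499 = 1021/1625 + 1333/4499 = 6759604/7310875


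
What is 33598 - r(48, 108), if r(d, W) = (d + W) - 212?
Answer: 33654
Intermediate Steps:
r(d, W) = -212 + W + d (r(d, W) = (W + d) - 212 = -212 + W + d)
33598 - r(48, 108) = 33598 - (-212 + 108 + 48) = 33598 - 1*(-56) = 33598 + 56 = 33654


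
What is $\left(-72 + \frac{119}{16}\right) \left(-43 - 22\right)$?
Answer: $\frac{67145}{16} \approx 4196.6$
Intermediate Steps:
$\left(-72 + \frac{119}{16}\right) \left(-43 - 22\right) = \left(-72 + 119 \cdot \frac{1}{16}\right) \left(-65\right) = \left(-72 + \frac{119}{16}\right) \left(-65\right) = \left(- \frac{1033}{16}\right) \left(-65\right) = \frac{67145}{16}$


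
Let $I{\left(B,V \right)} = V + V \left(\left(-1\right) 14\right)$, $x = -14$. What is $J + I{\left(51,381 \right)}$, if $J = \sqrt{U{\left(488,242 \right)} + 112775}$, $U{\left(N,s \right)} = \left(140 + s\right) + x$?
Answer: $-4953 + \sqrt{113143} \approx -4616.6$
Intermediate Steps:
$I{\left(B,V \right)} = - 13 V$ ($I{\left(B,V \right)} = V + V \left(-14\right) = V - 14 V = - 13 V$)
$U{\left(N,s \right)} = 126 + s$ ($U{\left(N,s \right)} = \left(140 + s\right) - 14 = 126 + s$)
$J = \sqrt{113143}$ ($J = \sqrt{\left(126 + 242\right) + 112775} = \sqrt{368 + 112775} = \sqrt{113143} \approx 336.37$)
$J + I{\left(51,381 \right)} = \sqrt{113143} - 4953 = -4953 + \sqrt{113143}$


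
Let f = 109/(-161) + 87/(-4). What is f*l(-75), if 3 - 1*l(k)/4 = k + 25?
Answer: -765479/161 ≈ -4754.5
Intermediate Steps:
f = -14443/644 (f = 109*(-1/161) + 87*(-¼) = -109/161 - 87/4 = -14443/644 ≈ -22.427)
l(k) = -88 - 4*k (l(k) = 12 - 4*(k + 25) = 12 - 4*(25 + k) = 12 + (-100 - 4*k) = -88 - 4*k)
f*l(-75) = -14443*(-88 - 4*(-75))/644 = -14443*(-88 + 300)/644 = -14443/644*212 = -765479/161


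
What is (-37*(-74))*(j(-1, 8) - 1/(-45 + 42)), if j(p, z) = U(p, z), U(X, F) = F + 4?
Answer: 101306/3 ≈ 33769.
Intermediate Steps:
U(X, F) = 4 + F
j(p, z) = 4 + z
(-37*(-74))*(j(-1, 8) - 1/(-45 + 42)) = (-37*(-74))*((4 + 8) - 1/(-45 + 42)) = 2738*(12 - 1/(-3)) = 2738*(12 - 1*(-⅓)) = 2738*(12 + ⅓) = 2738*(37/3) = 101306/3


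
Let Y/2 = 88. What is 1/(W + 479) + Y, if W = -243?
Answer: 41537/236 ≈ 176.00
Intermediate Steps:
Y = 176 (Y = 2*88 = 176)
1/(W + 479) + Y = 1/(-243 + 479) + 176 = 1/236 + 176 = 41537/236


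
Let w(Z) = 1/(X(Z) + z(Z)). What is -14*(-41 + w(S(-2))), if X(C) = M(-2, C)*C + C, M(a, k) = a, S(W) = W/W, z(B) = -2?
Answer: 1736/3 ≈ 578.67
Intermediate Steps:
S(W) = 1
X(C) = -C (X(C) = -2*C + C = -C)
w(Z) = 1/(-2 - Z) (w(Z) = 1/(-Z - 2) = 1/(-2 - Z))
-14*(-41 + w(S(-2))) = -14*(-41 + 1/(-2 - 1*1)) = -14*(-41 + 1/(-2 - 1)) = -14*(-41 + 1/(-3)) = -14*(-41 - ⅓) = -14*(-124/3) = 1736/3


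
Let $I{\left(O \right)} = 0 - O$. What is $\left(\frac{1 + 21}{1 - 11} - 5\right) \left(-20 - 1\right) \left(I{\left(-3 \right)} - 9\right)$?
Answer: $- \frac{4536}{5} \approx -907.2$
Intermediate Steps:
$I{\left(O \right)} = - O$
$\left(\frac{1 + 21}{1 - 11} - 5\right) \left(-20 - 1\right) \left(I{\left(-3 \right)} - 9\right) = \left(\frac{1 + 21}{1 - 11} - 5\right) \left(-20 - 1\right) \left(\left(-1\right) \left(-3\right) - 9\right) = \left(\frac{22}{-10} - 5\right) \left(- 21 \left(3 - 9\right)\right) = \left(22 \left(- \frac{1}{10}\right) - 5\right) \left(\left(-21\right) \left(-6\right)\right) = \left(- \frac{11}{5} - 5\right) 126 = \left(- \frac{36}{5}\right) 126 = - \frac{4536}{5}$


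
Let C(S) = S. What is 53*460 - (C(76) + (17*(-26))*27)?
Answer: 36238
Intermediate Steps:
53*460 - (C(76) + (17*(-26))*27) = 53*460 - (76 + (17*(-26))*27) = 24380 - (76 - 442*27) = 24380 - (76 - 11934) = 24380 - 1*(-11858) = 24380 + 11858 = 36238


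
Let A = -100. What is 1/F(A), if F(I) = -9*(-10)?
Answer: 1/90 ≈ 0.011111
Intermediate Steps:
F(I) = 90
1/F(A) = 1/90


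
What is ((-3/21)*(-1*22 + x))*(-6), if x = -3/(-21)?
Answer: -918/49 ≈ -18.735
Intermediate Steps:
x = ⅐ (x = -3*(-1/21) = ⅐ ≈ 0.14286)
((-3/21)*(-1*22 + x))*(-6) = ((-3/21)*(-1*22 + ⅐))*(-6) = ((-3*1/21)*(-22 + ⅐))*(-6) = -⅐*(-153/7)*(-6) = (153/49)*(-6) = -918/49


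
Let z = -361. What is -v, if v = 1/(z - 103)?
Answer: 1/464 ≈ 0.0021552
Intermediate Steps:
v = -1/464 (v = 1/(-361 - 103) = 1/(-464) = -1/464 ≈ -0.0021552)
-v = -1*(-1/464) = 1/464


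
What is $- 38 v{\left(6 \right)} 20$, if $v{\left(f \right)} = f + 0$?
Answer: $-4560$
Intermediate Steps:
$v{\left(f \right)} = f$
$- 38 v{\left(6 \right)} 20 = \left(-38\right) 6 \cdot 20 = \left(-228\right) 20 = -4560$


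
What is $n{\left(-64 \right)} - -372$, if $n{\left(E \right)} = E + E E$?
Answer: $4404$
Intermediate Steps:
$n{\left(E \right)} = E + E^{2}$
$n{\left(-64 \right)} - -372 = - 64 \left(1 - 64\right) - -372 = \left(-64\right) \left(-63\right) + 372 = 4032 + 372 = 4404$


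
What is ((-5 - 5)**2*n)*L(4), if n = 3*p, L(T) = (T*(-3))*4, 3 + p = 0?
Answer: 43200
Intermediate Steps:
p = -3 (p = -3 + 0 = -3)
L(T) = -12*T (L(T) = -3*T*4 = -12*T)
n = -9 (n = 3*(-3) = -9)
((-5 - 5)**2*n)*L(4) = ((-5 - 5)**2*(-9))*(-12*4) = ((-10)**2*(-9))*(-48) = (100*(-9))*(-48) = -900*(-48) = 43200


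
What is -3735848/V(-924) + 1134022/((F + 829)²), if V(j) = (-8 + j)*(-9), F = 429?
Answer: -737838297217/1659318354 ≈ -444.66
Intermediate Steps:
V(j) = 72 - 9*j
-3735848/V(-924) + 1134022/((F + 829)²) = -3735848/(72 - 9*(-924)) + 1134022/((429 + 829)²) = -3735848/(72 + 8316) + 1134022/(1258²) = -3735848/8388 + 1134022/1582564 = -3735848*1/8388 + 1134022*(1/1582564) = -933962/2097 + 567011/791282 = -737838297217/1659318354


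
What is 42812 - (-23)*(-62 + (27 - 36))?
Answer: 41179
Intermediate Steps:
42812 - (-23)*(-62 + (27 - 36)) = 42812 - (-23)*(-62 - 9) = 42812 - (-23)*(-71) = 42812 - 1*1633 = 42812 - 1633 = 41179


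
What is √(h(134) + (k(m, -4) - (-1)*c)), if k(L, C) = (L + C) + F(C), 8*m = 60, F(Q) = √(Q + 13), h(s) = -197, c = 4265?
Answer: √16298/2 ≈ 63.832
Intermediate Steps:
F(Q) = √(13 + Q)
m = 15/2 (m = (⅛)*60 = 15/2 ≈ 7.5000)
k(L, C) = C + L + √(13 + C) (k(L, C) = (L + C) + √(13 + C) = (C + L) + √(13 + C) = C + L + √(13 + C))
√(h(134) + (k(m, -4) - (-1)*c)) = √(-197 + ((-4 + 15/2 + √(13 - 4)) - (-1)*4265)) = √(-197 + ((-4 + 15/2 + √9) - 1*(-4265))) = √(-197 + ((-4 + 15/2 + 3) + 4265)) = √(-197 + (13/2 + 4265)) = √(-197 + 8543/2) = √(8149/2) = √16298/2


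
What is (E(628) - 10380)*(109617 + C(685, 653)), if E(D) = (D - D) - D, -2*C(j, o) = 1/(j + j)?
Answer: -826564793408/685 ≈ -1.2067e+9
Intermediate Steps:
C(j, o) = -1/(4*j) (C(j, o) = -1/(2*(j + j)) = -1/(2*j)/2 = -1/(4*j))
E(D) = -D (E(D) = 0 - D = -D)
(E(628) - 10380)*(109617 + C(685, 653)) = (-1*628 - 10380)*(109617 - ¼/685) = (-628 - 10380)*(109617 - ¼*1/685) = -11008*(109617 - 1/2740) = -11008*300350579/2740 = -826564793408/685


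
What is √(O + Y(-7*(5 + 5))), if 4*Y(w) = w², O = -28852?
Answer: I*√27627 ≈ 166.21*I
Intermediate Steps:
Y(w) = w²/4
√(O + Y(-7*(5 + 5))) = √(-28852 + (-7*(5 + 5))²/4) = √(-28852 + (-7*10)²/4) = √(-28852 + (¼)*(-70)²) = √(-28852 + (¼)*4900) = √(-28852 + 1225) = √(-27627) = I*√27627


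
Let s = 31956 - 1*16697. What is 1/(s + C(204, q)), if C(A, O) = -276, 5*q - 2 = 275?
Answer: 1/14983 ≈ 6.6742e-5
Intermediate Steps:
q = 277/5 (q = ⅖ + (⅕)*275 = ⅖ + 55 = 277/5 ≈ 55.400)
s = 15259 (s = 31956 - 16697 = 15259)
1/(s + C(204, q)) = 1/(15259 - 276) = 1/14983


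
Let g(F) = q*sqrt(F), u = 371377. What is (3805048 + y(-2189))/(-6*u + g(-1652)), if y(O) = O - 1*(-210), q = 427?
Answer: -4237117068039/2482726374076 - 1623910463*I*sqrt(413)/2482726374076 ≈ -1.7066 - 0.013293*I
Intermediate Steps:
y(O) = 210 + O (y(O) = O + 210 = 210 + O)
g(F) = 427*sqrt(F)
(3805048 + y(-2189))/(-6*u + g(-1652)) = (3805048 + (210 - 2189))/(-6*371377 + 427*sqrt(-1652)) = (3805048 - 1979)/(-2228262 + 427*(2*I*sqrt(413))) = 3803069/(-2228262 + 854*I*sqrt(413))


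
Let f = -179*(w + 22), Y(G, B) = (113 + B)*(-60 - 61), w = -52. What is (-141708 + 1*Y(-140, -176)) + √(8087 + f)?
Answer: -134085 + √13457 ≈ -1.3397e+5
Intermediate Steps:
Y(G, B) = -13673 - 121*B (Y(G, B) = (113 + B)*(-121) = -13673 - 121*B)
f = 5370 (f = -179*(-52 + 22) = -179*(-30) = 5370)
(-141708 + 1*Y(-140, -176)) + √(8087 + f) = (-141708 + 1*(-13673 - 121*(-176))) + √(8087 + 5370) = (-141708 + 1*(-13673 + 21296)) + √13457 = (-141708 + 1*7623) + √13457 = (-141708 + 7623) + √13457 = -134085 + √13457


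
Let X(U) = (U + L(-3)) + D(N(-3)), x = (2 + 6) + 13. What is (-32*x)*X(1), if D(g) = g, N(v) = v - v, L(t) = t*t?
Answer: -6720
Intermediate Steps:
x = 21 (x = 8 + 13 = 21)
L(t) = t²
N(v) = 0
X(U) = 9 + U (X(U) = (U + (-3)²) + 0 = (U + 9) + 0 = (9 + U) + 0 = 9 + U)
(-32*x)*X(1) = (-32*21)*(9 + 1) = -672*10 = -6720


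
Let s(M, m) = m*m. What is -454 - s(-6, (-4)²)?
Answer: -710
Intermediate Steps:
s(M, m) = m²
-454 - s(-6, (-4)²) = -454 - ((-4)²)² = -454 - 1*16² = -454 - 1*256 = -454 - 256 = -710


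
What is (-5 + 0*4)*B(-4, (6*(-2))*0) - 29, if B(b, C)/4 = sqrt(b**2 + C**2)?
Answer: -109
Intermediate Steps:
B(b, C) = 4*sqrt(C**2 + b**2) (B(b, C) = 4*sqrt(b**2 + C**2) = 4*sqrt(C**2 + b**2))
(-5 + 0*4)*B(-4, (6*(-2))*0) - 29 = (-5 + 0*4)*(4*sqrt(((6*(-2))*0)**2 + (-4)**2)) - 29 = (-5 + 0)*(4*sqrt((-12*0)**2 + 16)) - 29 = -20*sqrt(0**2 + 16) - 29 = -20*sqrt(0 + 16) - 29 = -20*sqrt(16) - 29 = -20*4 - 29 = -5*16 - 29 = -80 - 29 = -109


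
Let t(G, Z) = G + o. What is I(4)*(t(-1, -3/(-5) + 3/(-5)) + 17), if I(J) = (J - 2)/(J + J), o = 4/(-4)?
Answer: 15/4 ≈ 3.7500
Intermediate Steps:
o = -1 (o = 4*(-1/4) = -1)
t(G, Z) = -1 + G (t(G, Z) = G - 1 = -1 + G)
I(J) = (-2 + J)/(2*J) (I(J) = (-2 + J)/((2*J)) = (-2 + J)*(1/(2*J)) = (-2 + J)/(2*J))
I(4)*(t(-1, -3/(-5) + 3/(-5)) + 17) = ((1/2)*(-2 + 4)/4)*((-1 - 1) + 17) = ((1/2)*(1/4)*2)*(-2 + 17) = (1/4)*15 = 15/4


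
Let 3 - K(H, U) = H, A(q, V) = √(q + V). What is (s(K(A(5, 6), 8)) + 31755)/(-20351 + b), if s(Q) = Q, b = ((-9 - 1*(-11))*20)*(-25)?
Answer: -10586/7117 + √11/21351 ≈ -1.4873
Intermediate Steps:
A(q, V) = √(V + q)
b = -1000 (b = ((-9 + 11)*20)*(-25) = (2*20)*(-25) = 40*(-25) = -1000)
K(H, U) = 3 - H
(s(K(A(5, 6), 8)) + 31755)/(-20351 + b) = ((3 - √(6 + 5)) + 31755)/(-20351 - 1000) = ((3 - √11) + 31755)/(-21351) = (31758 - √11)*(-1/21351) = -10586/7117 + √11/21351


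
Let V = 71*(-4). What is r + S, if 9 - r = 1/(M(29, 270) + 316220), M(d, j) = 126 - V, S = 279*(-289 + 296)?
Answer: 621228059/316630 ≈ 1962.0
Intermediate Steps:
V = -284
S = 1953 (S = 279*7 = 1953)
M(d, j) = 410 (M(d, j) = 126 - 1*(-284) = 126 + 284 = 410)
r = 2849669/316630 (r = 9 - 1/(410 + 316220) = 9 - 1/316630 = 2849669/316630 ≈ 9.0000)
r + S = 2849669/316630 + 1953 = 621228059/316630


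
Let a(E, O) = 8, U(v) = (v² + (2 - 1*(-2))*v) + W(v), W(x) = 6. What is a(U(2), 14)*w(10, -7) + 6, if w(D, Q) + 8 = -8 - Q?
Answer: -66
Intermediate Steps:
U(v) = 6 + v² + 4*v (U(v) = (v² + (2 - 1*(-2))*v) + 6 = (v² + (2 + 2)*v) + 6 = (v² + 4*v) + 6 = 6 + v² + 4*v)
w(D, Q) = -16 - Q (w(D, Q) = -8 + (-8 - Q) = -16 - Q)
a(U(2), 14)*w(10, -7) + 6 = 8*(-16 - 1*(-7)) + 6 = 8*(-16 + 7) + 6 = 8*(-9) + 6 = -72 + 6 = -66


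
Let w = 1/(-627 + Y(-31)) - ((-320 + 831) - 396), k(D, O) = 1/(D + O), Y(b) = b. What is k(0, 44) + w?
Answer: -1664433/14476 ≈ -114.98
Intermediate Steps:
w = -75671/658 (w = 1/(-627 - 31) - ((-320 + 831) - 396) = 1/(-658) - (511 - 396) = -1/658 - 1*115 = -1/658 - 115 = -75671/658 ≈ -115.00)
k(0, 44) + w = 1/(0 + 44) - 75671/658 = 1/44 - 75671/658 = -1664433/14476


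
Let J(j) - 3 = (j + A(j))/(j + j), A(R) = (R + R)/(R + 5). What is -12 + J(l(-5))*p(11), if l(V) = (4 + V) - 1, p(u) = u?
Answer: 181/6 ≈ 30.167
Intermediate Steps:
A(R) = 2*R/(5 + R) (A(R) = (2*R)/(5 + R) = 2*R/(5 + R))
l(V) = 3 + V
J(j) = 3 + (j + 2*j/(5 + j))/(2*j) (J(j) = 3 + (j + 2*j/(5 + j))/(j + j) = 3 + (j + 2*j/(5 + j))/((2*j)) = 3 + (j + 2*j/(5 + j))*(1/(2*j)) = 3 + (j + 2*j/(5 + j))/(2*j))
-12 + J(l(-5))*p(11) = -12 + ((37 + 7*(3 - 5))/(2*(5 + (3 - 5))))*11 = -12 + ((37 + 7*(-2))/(2*(5 - 2)))*11 = -12 + ((1/2)*(37 - 14)/3)*11 = -12 + ((1/2)*(1/3)*23)*11 = -12 + (23/6)*11 = -12 + 253/6 = 181/6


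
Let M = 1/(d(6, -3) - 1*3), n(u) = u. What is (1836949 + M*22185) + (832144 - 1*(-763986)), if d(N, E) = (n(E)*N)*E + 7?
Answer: 6866923/2 ≈ 3.4335e+6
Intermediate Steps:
d(N, E) = 7 + N*E**2 (d(N, E) = (E*N)*E + 7 = N*E**2 + 7 = 7 + N*E**2)
M = 1/58 (M = 1/((7 + 6*(-3)**2) - 1*3) = 1/((7 + 6*9) - 3) = 1/((7 + 54) - 3) = 1/(61 - 3) = 1/58 ≈ 0.017241)
(1836949 + M*22185) + (832144 - 1*(-763986)) = (1836949 + (1/58)*22185) + (832144 - 1*(-763986)) = (1836949 + 765/2) + (832144 + 763986) = 3674663/2 + 1596130 = 6866923/2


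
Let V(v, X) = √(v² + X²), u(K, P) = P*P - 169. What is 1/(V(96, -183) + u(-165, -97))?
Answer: 616/5688993 - √4745/28444965 ≈ 0.00010586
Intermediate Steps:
u(K, P) = -169 + P² (u(K, P) = P² - 169 = -169 + P²)
V(v, X) = √(X² + v²)
1/(V(96, -183) + u(-165, -97)) = 1/(√((-183)² + 96²) + (-169 + (-97)²)) = 1/(√(33489 + 9216) + (-169 + 9409)) = 1/(√42705 + 9240) = 1/(3*√4745 + 9240) = 1/(9240 + 3*√4745)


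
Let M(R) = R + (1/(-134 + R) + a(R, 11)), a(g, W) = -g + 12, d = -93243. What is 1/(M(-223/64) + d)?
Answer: -8799/820339633 ≈ -1.0726e-5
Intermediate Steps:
a(g, W) = 12 - g
M(R) = 12 + 1/(-134 + R) (M(R) = R + (1/(-134 + R) + (12 - R)) = R + (12 + 1/(-134 + R) - R) = 12 + 1/(-134 + R))
1/(M(-223/64) + d) = 1/((-1607 + 12*(-223/64))/(-134 - 223/64) - 93243) = 1/((-1607 - 669/16)/(-8799/64) - 93243) = 1/(-64/8799*(-26381/16) - 93243) = 1/(105524/8799 - 93243) = 1/(-820339633/8799) = -8799/820339633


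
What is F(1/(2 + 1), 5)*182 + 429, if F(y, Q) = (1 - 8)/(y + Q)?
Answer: 1521/8 ≈ 190.13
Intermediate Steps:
F(y, Q) = -7/(Q + y)
F(1/(2 + 1), 5)*182 + 429 = -7/(5 + 1/(2 + 1))*182 + 429 = -7/(5 + 1/3)*182 + 429 = -7/(5 + ⅓)*182 + 429 = -7/16/3*182 + 429 = -7*3/16*182 + 429 = -21/16*182 + 429 = -1911/8 + 429 = 1521/8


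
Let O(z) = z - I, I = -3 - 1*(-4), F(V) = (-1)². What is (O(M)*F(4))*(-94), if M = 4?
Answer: -282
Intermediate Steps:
F(V) = 1
I = 1 (I = -3 + 4 = 1)
O(z) = -1 + z (O(z) = z - 1*1 = z - 1 = -1 + z)
(O(M)*F(4))*(-94) = ((-1 + 4)*1)*(-94) = (3*1)*(-94) = 3*(-94) = -282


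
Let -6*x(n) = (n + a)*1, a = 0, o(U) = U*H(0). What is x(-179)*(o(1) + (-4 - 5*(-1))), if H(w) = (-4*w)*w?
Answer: 179/6 ≈ 29.833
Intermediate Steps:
H(w) = -4*w**2
o(U) = 0 (o(U) = U*(-4*0**2) = U*(-4*0) = U*0 = 0)
x(n) = -n/6 (x(n) = -(n + 0)/6 = -n/6)
x(-179)*(o(1) + (-4 - 5*(-1))) = (-1/6*(-179))*(0 + (-4 - 5*(-1))) = 179*(0 + (-4 + 5))/6 = 179*(0 + 1)/6 = (179/6)*1 = 179/6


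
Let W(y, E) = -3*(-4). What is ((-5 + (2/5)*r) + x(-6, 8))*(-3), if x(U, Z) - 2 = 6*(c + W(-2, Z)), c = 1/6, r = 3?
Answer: -1068/5 ≈ -213.60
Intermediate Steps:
W(y, E) = 12
c = ⅙ ≈ 0.16667
x(U, Z) = 75 (x(U, Z) = 2 + 6*(⅙ + 12) = 2 + 6*(73/6) = 2 + 73 = 75)
((-5 + (2/5)*r) + x(-6, 8))*(-3) = ((-5 + (2/5)*3) + 75)*(-3) = ((-5 + (2*(⅕))*3) + 75)*(-3) = ((-5 + (⅖)*3) + 75)*(-3) = ((-5 + 6/5) + 75)*(-3) = (-19/5 + 75)*(-3) = (356/5)*(-3) = -1068/5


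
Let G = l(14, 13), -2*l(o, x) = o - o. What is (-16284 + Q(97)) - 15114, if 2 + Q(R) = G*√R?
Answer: -31400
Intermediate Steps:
l(o, x) = 0 (l(o, x) = -(o - o)/2 = -½*0 = 0)
G = 0
Q(R) = -2 (Q(R) = -2 + 0*√R = -2 + 0 = -2)
(-16284 + Q(97)) - 15114 = (-16284 - 2) - 15114 = -16286 - 15114 = -31400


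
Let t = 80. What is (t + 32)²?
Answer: 12544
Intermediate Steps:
(t + 32)² = (80 + 32)² = 112² = 12544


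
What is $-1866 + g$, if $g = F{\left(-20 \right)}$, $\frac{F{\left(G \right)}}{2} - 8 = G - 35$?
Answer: $-1960$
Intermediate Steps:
$F{\left(G \right)} = -54 + 2 G$ ($F{\left(G \right)} = 16 + 2 \left(G - 35\right) = 16 + 2 \left(-35 + G\right) = 16 + \left(-70 + 2 G\right) = -54 + 2 G$)
$g = -94$ ($g = -54 + 2 \left(-20\right) = -54 - 40 = -94$)
$-1866 + g = -1866 - 94 = -1960$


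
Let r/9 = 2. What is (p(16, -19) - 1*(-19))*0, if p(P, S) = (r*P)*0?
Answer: 0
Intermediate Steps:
r = 18 (r = 9*2 = 18)
p(P, S) = 0 (p(P, S) = (18*P)*0 = 0)
(p(16, -19) - 1*(-19))*0 = (0 - 1*(-19))*0 = (0 + 19)*0 = 19*0 = 0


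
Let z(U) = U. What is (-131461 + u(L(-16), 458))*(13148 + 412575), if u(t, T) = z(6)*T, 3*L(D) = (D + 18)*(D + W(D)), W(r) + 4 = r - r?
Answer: -54796084499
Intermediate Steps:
W(r) = -4 (W(r) = -4 + (r - r) = -4 + 0 = -4)
L(D) = (-4 + D)*(18 + D)/3 (L(D) = ((D + 18)*(D - 4))/3 = ((18 + D)*(-4 + D))/3 = ((-4 + D)*(18 + D))/3 = (-4 + D)*(18 + D)/3)
u(t, T) = 6*T
(-131461 + u(L(-16), 458))*(13148 + 412575) = (-131461 + 6*458)*(13148 + 412575) = (-131461 + 2748)*425723 = -128713*425723 = -54796084499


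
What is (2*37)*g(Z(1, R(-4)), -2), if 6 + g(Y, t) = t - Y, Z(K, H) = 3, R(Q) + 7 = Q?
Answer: -814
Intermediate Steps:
R(Q) = -7 + Q
g(Y, t) = -6 + t - Y (g(Y, t) = -6 + (t - Y) = -6 + t - Y)
(2*37)*g(Z(1, R(-4)), -2) = (2*37)*(-6 - 2 - 1*3) = 74*(-6 - 2 - 3) = 74*(-11) = -814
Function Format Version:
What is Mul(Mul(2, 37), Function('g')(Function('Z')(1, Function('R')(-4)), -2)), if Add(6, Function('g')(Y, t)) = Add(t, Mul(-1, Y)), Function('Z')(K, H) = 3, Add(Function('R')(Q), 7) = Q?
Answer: -814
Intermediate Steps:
Function('R')(Q) = Add(-7, Q)
Function('g')(Y, t) = Add(-6, t, Mul(-1, Y)) (Function('g')(Y, t) = Add(-6, Add(t, Mul(-1, Y))) = Add(-6, t, Mul(-1, Y)))
Mul(Mul(2, 37), Function('g')(Function('Z')(1, Function('R')(-4)), -2)) = Mul(Mul(2, 37), Add(-6, -2, Mul(-1, 3))) = Mul(74, Add(-6, -2, -3)) = Mul(74, -11) = -814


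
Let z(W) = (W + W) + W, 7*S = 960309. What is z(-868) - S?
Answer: -139791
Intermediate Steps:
S = 137187 (S = (⅐)*960309 = 137187)
z(W) = 3*W (z(W) = 2*W + W = 3*W)
z(-868) - S = 3*(-868) - 1*137187 = -2604 - 137187 = -139791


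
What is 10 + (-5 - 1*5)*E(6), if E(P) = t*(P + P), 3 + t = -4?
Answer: 850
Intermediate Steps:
t = -7 (t = -3 - 4 = -7)
E(P) = -14*P (E(P) = -7*(P + P) = -14*P)
10 + (-5 - 1*5)*E(6) = 10 + (-5 - 1*5)*(-14*6) = 10 + (-5 - 5)*(-84) = 10 - 10*(-84) = 10 + 840 = 850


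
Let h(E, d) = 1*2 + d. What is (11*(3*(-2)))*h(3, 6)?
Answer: -528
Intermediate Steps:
h(E, d) = 2 + d
(11*(3*(-2)))*h(3, 6) = (11*(3*(-2)))*(2 + 6) = (11*(-6))*8 = -66*8 = -528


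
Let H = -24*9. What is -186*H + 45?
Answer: 40221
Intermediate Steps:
H = -216
-186*H + 45 = -186*(-216) + 45 = 40176 + 45 = 40221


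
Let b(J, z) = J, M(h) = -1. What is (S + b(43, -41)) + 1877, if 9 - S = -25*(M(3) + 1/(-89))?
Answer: 169431/89 ≈ 1903.7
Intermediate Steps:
S = -1449/89 (S = 9 - (-25)*(-1 + 1/(-89)) = 9 - (-25)*(-1 - 1/89) = 9 - (-25)*(-90)/89 = 9 - 1*2250/89 = 9 - 2250/89 = -1449/89 ≈ -16.281)
(S + b(43, -41)) + 1877 = (-1449/89 + 43) + 1877 = 2378/89 + 1877 = 169431/89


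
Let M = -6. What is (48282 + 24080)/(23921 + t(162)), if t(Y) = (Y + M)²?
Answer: 72362/48257 ≈ 1.4995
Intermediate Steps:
t(Y) = (-6 + Y)² (t(Y) = (Y - 6)² = (-6 + Y)²)
(48282 + 24080)/(23921 + t(162)) = (48282 + 24080)/(23921 + (-6 + 162)²) = 72362/(23921 + 156²) = 72362/(23921 + 24336) = 72362/48257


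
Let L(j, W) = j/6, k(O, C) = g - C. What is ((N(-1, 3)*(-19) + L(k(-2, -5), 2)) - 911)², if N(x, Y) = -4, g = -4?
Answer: 25090081/36 ≈ 6.9695e+5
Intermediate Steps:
k(O, C) = -4 - C
L(j, W) = j/6 (L(j, W) = j*(⅙) = j/6)
((N(-1, 3)*(-19) + L(k(-2, -5), 2)) - 911)² = ((-4*(-19) + (-4 - 1*(-5))/6) - 911)² = ((76 + (-4 + 5)/6) - 911)² = ((76 + (⅙)*1) - 911)² = ((76 + ⅙) - 911)² = (457/6 - 911)² = (-5009/6)² = 25090081/36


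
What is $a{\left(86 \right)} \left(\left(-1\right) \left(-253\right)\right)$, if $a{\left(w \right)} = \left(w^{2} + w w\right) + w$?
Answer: $3764134$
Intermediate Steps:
$a{\left(w \right)} = w + 2 w^{2}$ ($a{\left(w \right)} = \left(w^{2} + w^{2}\right) + w = 2 w^{2} + w = w + 2 w^{2}$)
$a{\left(86 \right)} \left(\left(-1\right) \left(-253\right)\right) = 86 \left(1 + 2 \cdot 86\right) \left(\left(-1\right) \left(-253\right)\right) = 86 \left(1 + 172\right) 253 = 86 \cdot 173 \cdot 253 = 14878 \cdot 253 = 3764134$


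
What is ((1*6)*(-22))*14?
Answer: -1848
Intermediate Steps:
((1*6)*(-22))*14 = (6*(-22))*14 = -132*14 = -1848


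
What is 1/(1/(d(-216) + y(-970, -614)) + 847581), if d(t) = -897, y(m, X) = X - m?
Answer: 541/458541320 ≈ 1.1798e-6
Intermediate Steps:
1/(1/(d(-216) + y(-970, -614)) + 847581) = 1/(1/(-897 + (-614 - 1*(-970))) + 847581) = 1/(1/(-897 + (-614 + 970)) + 847581) = 1/(1/(-897 + 356) + 847581) = 1/(1/(-541) + 847581) = 1/(-1/541 + 847581) = 1/(458541320/541) = 541/458541320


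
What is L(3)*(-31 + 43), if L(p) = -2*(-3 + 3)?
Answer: 0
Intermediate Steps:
L(p) = 0 (L(p) = -2*0 = 0)
L(3)*(-31 + 43) = 0*(-31 + 43) = 0*12 = 0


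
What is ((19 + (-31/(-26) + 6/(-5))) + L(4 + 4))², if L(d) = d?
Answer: 12313081/16900 ≈ 728.58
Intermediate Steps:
((19 + (-31/(-26) + 6/(-5))) + L(4 + 4))² = ((19 + (-31/(-26) + 6/(-5))) + (4 + 4))² = ((19 + (-31*(-1/26) + 6*(-⅕))) + 8)² = ((19 + (31/26 - 6/5)) + 8)² = ((19 - 1/130) + 8)² = (2469/130 + 8)² = (3509/130)² = 12313081/16900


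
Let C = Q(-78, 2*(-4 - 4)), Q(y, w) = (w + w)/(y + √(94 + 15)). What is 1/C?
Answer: 39/16 - √109/32 ≈ 2.1112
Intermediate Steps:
Q(y, w) = 2*w/(y + √109) (Q(y, w) = (2*w)/(y + √109) = 2*w/(y + √109))
C = -32/(-78 + √109) (C = 2*(2*(-4 - 4))/(-78 + √109) = 2*(2*(-8))/(-78 + √109) = 2*(-16)/(-78 + √109) = -32/(-78 + √109) ≈ 0.47366)
1/C = 1/(2496/5975 + 32*√109/5975)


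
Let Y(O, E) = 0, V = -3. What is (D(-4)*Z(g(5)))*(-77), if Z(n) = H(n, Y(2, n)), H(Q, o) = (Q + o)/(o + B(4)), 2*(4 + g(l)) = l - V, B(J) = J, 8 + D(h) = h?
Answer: 0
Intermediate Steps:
D(h) = -8 + h
g(l) = -5/2 + l/2 (g(l) = -4 + (l - 1*(-3))/2 = -4 + (l + 3)/2 = -4 + (3 + l)/2 = -4 + (3/2 + l/2) = -5/2 + l/2)
H(Q, o) = (Q + o)/(4 + o) (H(Q, o) = (Q + o)/(o + 4) = (Q + o)/(4 + o))
Z(n) = n/4 (Z(n) = (n + 0)/(4 + 0) = n/4)
(D(-4)*Z(g(5)))*(-77) = ((-8 - 4)*((-5/2 + (½)*5)/4))*(-77) = -3*(-5/2 + 5/2)*(-77) = -3*0*(-77) = -12*0*(-77) = 0*(-77) = 0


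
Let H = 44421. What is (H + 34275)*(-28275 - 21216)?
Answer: -3894743736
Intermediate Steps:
(H + 34275)*(-28275 - 21216) = (44421 + 34275)*(-28275 - 21216) = 78696*(-49491) = -3894743736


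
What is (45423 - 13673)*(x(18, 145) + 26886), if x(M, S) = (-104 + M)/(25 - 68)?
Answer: 853694000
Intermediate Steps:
x(M, S) = 104/43 - M/43 (x(M, S) = (-104 + M)/(-43) = (-104 + M)*(-1/43) = 104/43 - M/43)
(45423 - 13673)*(x(18, 145) + 26886) = (45423 - 13673)*((104/43 - 1/43*18) + 26886) = 31750*((104/43 - 18/43) + 26886) = 31750*(2 + 26886) = 31750*26888 = 853694000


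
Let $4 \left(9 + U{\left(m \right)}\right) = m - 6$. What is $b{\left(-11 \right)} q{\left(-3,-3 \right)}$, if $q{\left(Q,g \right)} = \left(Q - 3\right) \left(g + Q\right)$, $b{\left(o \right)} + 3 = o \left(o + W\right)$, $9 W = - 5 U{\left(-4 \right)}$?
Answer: $1718$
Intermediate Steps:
$U{\left(m \right)} = - \frac{21}{2} + \frac{m}{4}$ ($U{\left(m \right)} = -9 + \frac{m - 6}{4} = -9 + \frac{-6 + m}{4} = -9 + \left(- \frac{3}{2} + \frac{m}{4}\right) = - \frac{21}{2} + \frac{m}{4}$)
$W = \frac{115}{18}$ ($W = \frac{\left(-5\right) \left(- \frac{21}{2} + \frac{1}{4} \left(-4\right)\right)}{9} = \frac{\left(-5\right) \left(- \frac{21}{2} - 1\right)}{9} = \frac{\left(-5\right) \left(- \frac{23}{2}\right)}{9} = \frac{1}{9} \cdot \frac{115}{2} = \frac{115}{18} \approx 6.3889$)
$b{\left(o \right)} = -3 + o \left(\frac{115}{18} + o\right)$ ($b{\left(o \right)} = -3 + o \left(o + \frac{115}{18}\right) = -3 + o \left(\frac{115}{18} + o\right)$)
$q{\left(Q,g \right)} = \left(-3 + Q\right) \left(Q + g\right)$
$b{\left(-11 \right)} q{\left(-3,-3 \right)} = \left(-3 + \left(-11\right)^{2} + \frac{115}{18} \left(-11\right)\right) \left(\left(-3\right)^{2} - -9 - -9 - -9\right) = \left(-3 + 121 - \frac{1265}{18}\right) \left(9 + 9 + 9 + 9\right) = \frac{859}{18} \cdot 36 = 1718$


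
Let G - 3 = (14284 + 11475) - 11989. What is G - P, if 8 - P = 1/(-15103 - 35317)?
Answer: 694031299/50420 ≈ 13765.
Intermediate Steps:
P = 403361/50420 (P = 8 - 1/(-15103 - 35317) = 8 - 1/(-50420) = 8 - 1*(-1/50420) = 8 + 1/50420 = 403361/50420 ≈ 8.0000)
G = 13773 (G = 3 + ((14284 + 11475) - 11989) = 3 + (25759 - 11989) = 3 + 13770 = 13773)
G - P = 13773 - 1*403361/50420 = 13773 - 403361/50420 = 694031299/50420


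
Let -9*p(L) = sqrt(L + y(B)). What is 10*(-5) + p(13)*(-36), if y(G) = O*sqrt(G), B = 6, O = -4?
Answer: -50 + 4*sqrt(13 - 4*sqrt(6)) ≈ -42.842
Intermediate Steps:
y(G) = -4*sqrt(G)
p(L) = -sqrt(L - 4*sqrt(6))/9
10*(-5) + p(13)*(-36) = 10*(-5) - sqrt(13 - 4*sqrt(6))/9*(-36) = -50 + 4*sqrt(13 - 4*sqrt(6))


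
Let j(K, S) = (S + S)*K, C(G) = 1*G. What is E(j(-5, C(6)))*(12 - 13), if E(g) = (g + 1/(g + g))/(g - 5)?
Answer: -7201/7800 ≈ -0.92321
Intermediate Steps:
C(G) = G
j(K, S) = 2*K*S (j(K, S) = (2*S)*K = 2*K*S)
E(g) = (g + 1/(2*g))/(-5 + g)
E(j(-5, C(6)))*(12 - 13) = ((½ + (2*(-5)*6)²)/(((2*(-5)*6))*(-5 + 2*(-5)*6)))*(12 - 13) = ((½ + (-60)²)/((-60)*(-5 - 60)))*(-1) = -1/60*(½ + 3600)/(-65)*(-1) = -1/60*(-1/65)*7201/2*(-1) = (7201/7800)*(-1) = -7201/7800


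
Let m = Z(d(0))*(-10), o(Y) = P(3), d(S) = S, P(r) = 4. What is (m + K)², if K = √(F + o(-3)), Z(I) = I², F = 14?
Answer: 18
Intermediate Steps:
o(Y) = 4
m = 0 (m = 0²*(-10) = 0*(-10) = 0)
K = 3*√2 (K = √(14 + 4) = √18 = 3*√2 ≈ 4.2426)
(m + K)² = (0 + 3*√2)² = (3*√2)² = 18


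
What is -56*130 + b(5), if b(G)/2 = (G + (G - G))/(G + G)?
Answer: -7279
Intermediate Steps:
b(G) = 1 (b(G) = 2*((G + (G - G))/(G + G)) = 2*((G + 0)/((2*G))) = 2*(G*(1/(2*G))) = 2*(1/2) = 1)
-56*130 + b(5) = -56*130 + 1 = -7280 + 1 = -7279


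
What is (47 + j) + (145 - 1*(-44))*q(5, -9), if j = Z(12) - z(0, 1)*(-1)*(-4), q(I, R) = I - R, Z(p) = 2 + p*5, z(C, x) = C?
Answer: 2755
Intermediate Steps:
Z(p) = 2 + 5*p
j = 62 (j = (2 + 5*12) - 0*(-1)*(-4) = (2 + 60) - 0*(-4) = 62 - 1*0 = 62 + 0 = 62)
(47 + j) + (145 - 1*(-44))*q(5, -9) = (47 + 62) + (145 - 1*(-44))*(5 - 1*(-9)) = 109 + (145 + 44)*(5 + 9) = 109 + 189*14 = 109 + 2646 = 2755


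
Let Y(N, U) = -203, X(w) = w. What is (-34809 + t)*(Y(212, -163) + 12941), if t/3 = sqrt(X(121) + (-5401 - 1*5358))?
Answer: -443397042 + 114642*I*sqrt(1182) ≈ -4.434e+8 + 3.9414e+6*I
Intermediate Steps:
t = 9*I*sqrt(1182) (t = 3*sqrt(121 + (-5401 - 1*5358)) = 3*sqrt(121 + (-5401 - 5358)) = 3*sqrt(121 - 10759) = 3*sqrt(-10638) = 3*(3*I*sqrt(1182)) = 9*I*sqrt(1182) ≈ 309.42*I)
(-34809 + t)*(Y(212, -163) + 12941) = (-34809 + 9*I*sqrt(1182))*(-203 + 12941) = (-34809 + 9*I*sqrt(1182))*12738 = -443397042 + 114642*I*sqrt(1182)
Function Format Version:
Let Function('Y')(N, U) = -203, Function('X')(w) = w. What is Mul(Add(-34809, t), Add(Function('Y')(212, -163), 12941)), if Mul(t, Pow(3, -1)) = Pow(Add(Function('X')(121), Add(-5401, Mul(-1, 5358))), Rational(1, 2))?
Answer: Add(-443397042, Mul(114642, I, Pow(1182, Rational(1, 2)))) ≈ Add(-4.4340e+8, Mul(3.9414e+6, I))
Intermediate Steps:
t = Mul(9, I, Pow(1182, Rational(1, 2))) (t = Mul(3, Pow(Add(121, Add(-5401, Mul(-1, 5358))), Rational(1, 2))) = Mul(3, Pow(Add(121, Add(-5401, -5358)), Rational(1, 2))) = Mul(3, Pow(Add(121, -10759), Rational(1, 2))) = Mul(3, Pow(-10638, Rational(1, 2))) = Mul(3, Mul(3, I, Pow(1182, Rational(1, 2)))) = Mul(9, I, Pow(1182, Rational(1, 2))) ≈ Mul(309.42, I))
Mul(Add(-34809, t), Add(Function('Y')(212, -163), 12941)) = Mul(Add(-34809, Mul(9, I, Pow(1182, Rational(1, 2)))), Add(-203, 12941)) = Mul(Add(-34809, Mul(9, I, Pow(1182, Rational(1, 2)))), 12738) = Add(-443397042, Mul(114642, I, Pow(1182, Rational(1, 2))))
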